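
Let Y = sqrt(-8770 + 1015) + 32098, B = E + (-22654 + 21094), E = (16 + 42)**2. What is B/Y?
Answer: 5264072/93662669 - 164*I*sqrt(7755)/93662669 ≈ 0.056202 - 0.00015419*I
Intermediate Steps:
E = 3364 (E = 58**2 = 3364)
B = 1804 (B = 3364 + (-22654 + 21094) = 3364 - 1560 = 1804)
Y = 32098 + I*sqrt(7755) (Y = sqrt(-7755) + 32098 = I*sqrt(7755) + 32098 = 32098 + I*sqrt(7755) ≈ 32098.0 + 88.063*I)
B/Y = 1804/(32098 + I*sqrt(7755))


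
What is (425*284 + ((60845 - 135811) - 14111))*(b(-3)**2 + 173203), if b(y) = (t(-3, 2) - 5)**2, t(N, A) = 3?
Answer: 5477704437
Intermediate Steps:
b(y) = 4 (b(y) = (3 - 5)**2 = (-2)**2 = 4)
(425*284 + ((60845 - 135811) - 14111))*(b(-3)**2 + 173203) = (425*284 + ((60845 - 135811) - 14111))*(4**2 + 173203) = (120700 + (-74966 - 14111))*(16 + 173203) = (120700 - 89077)*173219 = 31623*173219 = 5477704437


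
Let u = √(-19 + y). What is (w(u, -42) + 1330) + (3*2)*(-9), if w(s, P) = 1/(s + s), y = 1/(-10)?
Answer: 1276 - I*√1910/382 ≈ 1276.0 - 0.11441*I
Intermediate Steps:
y = -⅒ ≈ -0.10000
u = I*√1910/10 (u = √(-19 - ⅒) = √(-191/10) = I*√1910/10 ≈ 4.3704*I)
w(s, P) = 1/(2*s)
(w(u, -42) + 1330) + (3*2)*(-9) = (1/(2*((I*√1910/10))) + 1330) + (3*2)*(-9) = ((-I*√1910/191)/2 + 1330) + 6*(-9) = (-I*√1910/382 + 1330) - 54 = (1330 - I*√1910/382) - 54 = 1276 - I*√1910/382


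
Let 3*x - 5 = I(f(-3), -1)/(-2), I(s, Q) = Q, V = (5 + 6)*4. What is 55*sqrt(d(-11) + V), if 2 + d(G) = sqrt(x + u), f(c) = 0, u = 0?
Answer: 55*sqrt(1512 + 6*sqrt(66))/6 ≈ 362.14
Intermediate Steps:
V = 44 (V = 11*4 = 44)
x = 11/6 (x = 5/3 + (-1/(-2))/3 = 5/3 + (-1*(-1/2))/3 = 5/3 + (1/3)*(1/2) = 5/3 + 1/6 = 11/6 ≈ 1.8333)
d(G) = -2 + sqrt(66)/6 (d(G) = -2 + sqrt(11/6 + 0) = -2 + sqrt(11/6) = -2 + sqrt(66)/6)
55*sqrt(d(-11) + V) = 55*sqrt((-2 + sqrt(66)/6) + 44) = 55*sqrt(42 + sqrt(66)/6)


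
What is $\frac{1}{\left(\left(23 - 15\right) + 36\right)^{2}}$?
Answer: $\frac{1}{1936} \approx 0.00051653$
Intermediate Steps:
$\frac{1}{\left(\left(23 - 15\right) + 36\right)^{2}} = \frac{1}{\left(8 + 36\right)^{2}} = \frac{1}{44^{2}} = \frac{1}{1936}$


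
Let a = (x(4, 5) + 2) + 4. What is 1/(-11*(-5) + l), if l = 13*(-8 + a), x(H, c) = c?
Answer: 1/94 ≈ 0.010638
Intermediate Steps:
a = 11 (a = (5 + 2) + 4 = 7 + 4 = 11)
l = 39 (l = 13*(-8 + 11) = 13*3 = 39)
1/(-11*(-5) + l) = 1/(-11*(-5) + 39) = 1/(55 + 39) = 1/94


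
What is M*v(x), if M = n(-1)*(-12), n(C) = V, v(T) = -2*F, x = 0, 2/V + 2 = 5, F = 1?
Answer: 16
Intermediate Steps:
V = ⅔ (V = 2/(-2 + 5) = 2/3 = 2*(⅓) = ⅔ ≈ 0.66667)
v(T) = -2 (v(T) = -2*1 = -2)
n(C) = ⅔
M = -8 (M = (⅔)*(-12) = -8)
M*v(x) = -8*(-2) = 16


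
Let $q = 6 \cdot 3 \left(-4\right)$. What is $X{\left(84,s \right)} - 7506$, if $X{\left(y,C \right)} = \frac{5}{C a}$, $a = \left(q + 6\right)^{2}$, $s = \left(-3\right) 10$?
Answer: $- \frac{196176817}{26136} \approx -7506.0$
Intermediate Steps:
$q = -72$ ($q = 18 \left(-4\right) = -72$)
$s = -30$
$a = 4356$ ($a = \left(-72 + 6\right)^{2} = \left(-66\right)^{2} = 4356$)
$X{\left(y,C \right)} = \frac{5}{4356 C}$ ($X{\left(y,C \right)} = \frac{5}{C 4356} = \frac{5}{4356 C}$)
$X{\left(84,s \right)} - 7506 = \frac{5}{4356 \left(-30\right)} - 7506 = \frac{5}{4356} \left(- \frac{1}{30}\right) - 7506 = - \frac{1}{26136} - 7506 = - \frac{196176817}{26136}$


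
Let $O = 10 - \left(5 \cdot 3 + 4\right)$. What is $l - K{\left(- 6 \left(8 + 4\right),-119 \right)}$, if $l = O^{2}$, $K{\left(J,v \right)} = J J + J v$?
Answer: $-13671$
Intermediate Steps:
$K{\left(J,v \right)} = J^{2} + J v$
$O = -9$ ($O = 10 - \left(15 + 4\right) = 10 - 19 = -9$)
$l = 81$ ($l = \left(-9\right)^{2} = 81$)
$l - K{\left(- 6 \left(8 + 4\right),-119 \right)} = 81 - - 6 \left(8 + 4\right) \left(- 6 \left(8 + 4\right) - 119\right) = 81 - \left(-6\right) 12 \left(\left(-6\right) 12 - 119\right) = 81 - - 72 \left(-72 - 119\right) = 81 - \left(-72\right) \left(-191\right) = 81 - 13752 = -13671$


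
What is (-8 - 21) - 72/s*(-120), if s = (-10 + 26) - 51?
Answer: -1931/7 ≈ -275.86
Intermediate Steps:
s = -35 (s = 16 - 51 = -35)
(-8 - 21) - 72/s*(-120) = (-8 - 21) - 72/(-35)*(-120) = -29 - 72*(-1/35)*(-120) = -29 + (72/35)*(-120) = -29 - 1728/7 = -1931/7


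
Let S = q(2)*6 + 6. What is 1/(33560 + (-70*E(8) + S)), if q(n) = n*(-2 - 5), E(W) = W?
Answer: 1/32922 ≈ 3.0375e-5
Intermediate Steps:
q(n) = -7*n (q(n) = n*(-7) = -7*n)
S = -78 (S = -7*2*6 + 6 = -14*6 + 6 = -84 + 6 = -78)
1/(33560 + (-70*E(8) + S)) = 1/(33560 + (-70*8 - 78)) = 1/(33560 + (-560 - 78)) = 1/(33560 - 638) = 1/32922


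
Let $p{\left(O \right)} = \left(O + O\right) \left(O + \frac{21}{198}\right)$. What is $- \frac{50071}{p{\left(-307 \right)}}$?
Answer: $- \frac{1652343}{6218285} \approx -0.26572$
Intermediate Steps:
$p{\left(O \right)} = 2 O \left(\frac{7}{66} + O\right)$ ($p{\left(O \right)} = 2 O \left(O + 21 \cdot \frac{1}{198}\right) = 2 O \left(O + \frac{7}{66}\right) = 2 O \left(\frac{7}{66} + O\right)$)
$- \frac{50071}{p{\left(-307 \right)}} = - \frac{50071}{\frac{1}{33} \left(-307\right) \left(7 + 66 \left(-307\right)\right)} = - \frac{50071}{\frac{1}{33} \left(-307\right) \left(7 - 20262\right)} = - \frac{50071}{\frac{1}{33} \left(-307\right) \left(-20255\right)} = - \frac{50071}{\frac{6218285}{33}} = \left(-50071\right) \frac{33}{6218285} = - \frac{1652343}{6218285}$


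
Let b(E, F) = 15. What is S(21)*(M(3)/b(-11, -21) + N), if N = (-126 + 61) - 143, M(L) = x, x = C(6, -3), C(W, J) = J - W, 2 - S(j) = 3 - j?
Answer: -4172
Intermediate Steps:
S(j) = -1 + j (S(j) = 2 - (3 - j) = 2 + (-3 + j) = -1 + j)
x = -9 (x = -3 - 1*6 = -3 - 6 = -9)
M(L) = -9
N = -208 (N = -65 - 143 = -208)
S(21)*(M(3)/b(-11, -21) + N) = (-1 + 21)*(-9/15 - 208) = 20*(-9*1/15 - 208) = 20*(-⅗ - 208) = 20*(-1043/5) = -4172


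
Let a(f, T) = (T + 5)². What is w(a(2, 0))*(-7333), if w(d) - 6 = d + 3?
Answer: -249322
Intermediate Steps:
a(f, T) = (5 + T)²
w(d) = 9 + d (w(d) = 6 + (d + 3) = 6 + (3 + d) = 9 + d)
w(a(2, 0))*(-7333) = (9 + (5 + 0)²)*(-7333) = (9 + 5²)*(-7333) = (9 + 25)*(-7333) = 34*(-7333) = -249322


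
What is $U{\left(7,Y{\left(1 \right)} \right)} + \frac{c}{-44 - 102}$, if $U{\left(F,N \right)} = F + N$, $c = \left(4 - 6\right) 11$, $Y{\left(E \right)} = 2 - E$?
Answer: $\frac{595}{73} \approx 8.1507$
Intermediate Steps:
$c = -22$ ($c = \left(-2\right) 11 = -22$)
$U{\left(7,Y{\left(1 \right)} \right)} + \frac{c}{-44 - 102} = \left(7 + \left(2 - 1\right)\right) - \frac{22}{-44 - 102} = \left(7 + \left(2 - 1\right)\right) - \frac{22}{-146} = \left(7 + 1\right) - - \frac{11}{73} = 8 + \frac{11}{73} = \frac{595}{73}$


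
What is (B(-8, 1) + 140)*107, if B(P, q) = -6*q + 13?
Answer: 15729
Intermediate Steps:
B(P, q) = 13 - 6*q
(B(-8, 1) + 140)*107 = ((13 - 6*1) + 140)*107 = ((13 - 6) + 140)*107 = (7 + 140)*107 = 147*107 = 15729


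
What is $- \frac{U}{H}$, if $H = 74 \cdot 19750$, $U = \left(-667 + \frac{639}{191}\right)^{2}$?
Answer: $- \frac{4016897641}{13329245375} \approx -0.30136$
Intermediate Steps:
$U = \frac{16067590564}{36481}$ ($U = \left(-667 + 639 \cdot \frac{1}{191}\right)^{2} = \left(-667 + \frac{639}{191}\right)^{2} = \left(- \frac{126758}{191}\right)^{2} = \frac{16067590564}{36481} \approx 4.4044 \cdot 10^{5}$)
$H = 1461500$
$- \frac{U}{H} = - \frac{16067590564}{36481 \cdot 1461500} = \left(-1\right) \frac{4016897641}{13329245375} = - \frac{4016897641}{13329245375}$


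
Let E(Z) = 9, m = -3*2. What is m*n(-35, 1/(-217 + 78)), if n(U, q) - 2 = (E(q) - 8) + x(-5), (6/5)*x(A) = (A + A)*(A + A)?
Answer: -518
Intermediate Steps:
m = -6
x(A) = 10*A**2/3 (x(A) = 5*((A + A)*(A + A))/6 = 5*((2*A)*(2*A))/6 = 5*(4*A**2)/6 = 10*A**2/3)
n(U, q) = 259/3 (n(U, q) = 2 + ((9 - 8) + (10/3)*(-5)**2) = 2 + (1 + (10/3)*25) = 2 + (1 + 250/3) = 2 + 253/3 = 259/3)
m*n(-35, 1/(-217 + 78)) = -6*259/3 = -518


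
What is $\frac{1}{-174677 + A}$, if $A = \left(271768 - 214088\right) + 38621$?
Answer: $- \frac{1}{78376} \approx -1.2759 \cdot 10^{-5}$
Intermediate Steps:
$A = 96301$ ($A = 57680 + 38621 = 96301$)
$\frac{1}{-174677 + A} = \frac{1}{-174677 + 96301} = \frac{1}{-78376} = - \frac{1}{78376}$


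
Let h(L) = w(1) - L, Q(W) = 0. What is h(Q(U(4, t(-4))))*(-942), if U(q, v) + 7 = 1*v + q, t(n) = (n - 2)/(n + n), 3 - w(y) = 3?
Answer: 0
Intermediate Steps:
w(y) = 0 (w(y) = 3 - 1*3 = 3 - 3 = 0)
t(n) = (-2 + n)/(2*n) (t(n) = (-2 + n)/((2*n)) = (-2 + n)*(1/(2*n)) = (-2 + n)/(2*n))
U(q, v) = -7 + q + v (U(q, v) = -7 + (1*v + q) = -7 + (v + q) = -7 + (q + v) = -7 + q + v)
h(L) = -L (h(L) = 0 - L = -L)
h(Q(U(4, t(-4))))*(-942) = -1*0*(-942) = 0*(-942) = 0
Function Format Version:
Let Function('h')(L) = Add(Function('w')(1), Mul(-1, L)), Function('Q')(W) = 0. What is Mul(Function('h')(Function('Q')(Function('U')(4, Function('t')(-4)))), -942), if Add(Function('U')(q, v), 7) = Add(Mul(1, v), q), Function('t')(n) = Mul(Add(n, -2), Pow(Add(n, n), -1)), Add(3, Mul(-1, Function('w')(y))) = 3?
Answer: 0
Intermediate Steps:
Function('w')(y) = 0 (Function('w')(y) = Add(3, Mul(-1, 3)) = Add(3, -3) = 0)
Function('t')(n) = Mul(Rational(1, 2), Pow(n, -1), Add(-2, n)) (Function('t')(n) = Mul(Add(-2, n), Pow(Mul(2, n), -1)) = Mul(Add(-2, n), Mul(Rational(1, 2), Pow(n, -1))) = Mul(Rational(1, 2), Pow(n, -1), Add(-2, n)))
Function('U')(q, v) = Add(-7, q, v) (Function('U')(q, v) = Add(-7, Add(Mul(1, v), q)) = Add(-7, Add(v, q)) = Add(-7, Add(q, v)) = Add(-7, q, v))
Function('h')(L) = Mul(-1, L) (Function('h')(L) = Add(0, Mul(-1, L)) = Mul(-1, L))
Mul(Function('h')(Function('Q')(Function('U')(4, Function('t')(-4)))), -942) = Mul(Mul(-1, 0), -942) = Mul(0, -942) = 0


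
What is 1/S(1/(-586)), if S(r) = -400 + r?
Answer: -586/234401 ≈ -0.0025000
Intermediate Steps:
1/S(1/(-586)) = 1/(-400 + 1/(-586)) = 1/(-400 - 1/586) = 1/(-234401/586) = -586/234401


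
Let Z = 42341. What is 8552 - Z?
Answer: -33789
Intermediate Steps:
8552 - Z = 8552 - 1*42341 = 8552 - 42341 = -33789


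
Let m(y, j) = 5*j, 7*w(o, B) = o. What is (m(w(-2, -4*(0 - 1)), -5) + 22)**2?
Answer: 9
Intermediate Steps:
w(o, B) = o/7
(m(w(-2, -4*(0 - 1)), -5) + 22)**2 = (5*(-5) + 22)**2 = (-25 + 22)**2 = (-3)**2 = 9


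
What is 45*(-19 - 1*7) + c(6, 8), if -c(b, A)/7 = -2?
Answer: -1156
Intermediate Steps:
c(b, A) = 14 (c(b, A) = -7*(-2) = 14)
45*(-19 - 1*7) + c(6, 8) = 45*(-19 - 1*7) + 14 = 45*(-19 - 7) + 14 = 45*(-26) + 14 = -1170 + 14 = -1156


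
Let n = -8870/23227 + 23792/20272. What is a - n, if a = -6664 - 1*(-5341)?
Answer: -38957349966/29428609 ≈ -1323.8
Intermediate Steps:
a = -1323 (a = -6664 + 5341 = -1323)
n = 23300259/29428609 (n = -8870*1/23227 + 23792*(1/20272) = -8870/23227 + 1487/1267 = 23300259/29428609 ≈ 0.79176)
a - n = -1323 - 1*23300259/29428609 = -1323 - 23300259/29428609 = -38957349966/29428609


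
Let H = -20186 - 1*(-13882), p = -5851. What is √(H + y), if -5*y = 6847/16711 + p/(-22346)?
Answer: I*√21977077184040733607290/1867120030 ≈ 79.399*I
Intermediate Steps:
H = -6304 (H = -20186 + 13882 = -6304)
y = -250779123/1867120030 (y = -(6847/16711 - 5851/(-22346))/5 = -(6847*(1/16711) - 5851*(-1/22346))/5 = -(6847/16711 + 5851/22346)/5 = -⅕*250779123/373424006 = -250779123/1867120030 ≈ -0.13431)
√(H + y) = √(-6304 - 250779123/1867120030) = √(-11770575448243/1867120030) = I*√21977077184040733607290/1867120030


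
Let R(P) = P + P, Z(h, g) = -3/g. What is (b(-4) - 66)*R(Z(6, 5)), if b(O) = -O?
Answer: 372/5 ≈ 74.400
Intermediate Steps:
R(P) = 2*P
(b(-4) - 66)*R(Z(6, 5)) = (-1*(-4) - 66)*(2*(-3/5)) = (4 - 66)*(2*(-3*1/5)) = -124*(-3)/5 = -62*(-6/5) = 372/5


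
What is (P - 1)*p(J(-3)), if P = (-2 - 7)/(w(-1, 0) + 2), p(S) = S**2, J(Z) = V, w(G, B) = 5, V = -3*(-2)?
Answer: -576/7 ≈ -82.286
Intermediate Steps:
V = 6
J(Z) = 6
P = -9/7 (P = (-2 - 7)/(5 + 2) = -9/7 ≈ -1.2857)
(P - 1)*p(J(-3)) = (-9/7 - 1)*6**2 = -16/7*36 = -576/7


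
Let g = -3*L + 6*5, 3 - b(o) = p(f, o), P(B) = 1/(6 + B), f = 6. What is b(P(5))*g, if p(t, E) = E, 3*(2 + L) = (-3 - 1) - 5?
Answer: 1440/11 ≈ 130.91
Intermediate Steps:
L = -5 (L = -2 + ((-3 - 1) - 5)/3 = -2 + (-4 - 5)/3 = -2 + (1/3)*(-9) = -2 - 3 = -5)
b(o) = 3 - o
g = 45 (g = -3*(-5) + 6*5 = 15 + 30 = 45)
b(P(5))*g = (3 - 1/(6 + 5))*45 = (3 - 1/11)*45 = (32/11)*45 = 1440/11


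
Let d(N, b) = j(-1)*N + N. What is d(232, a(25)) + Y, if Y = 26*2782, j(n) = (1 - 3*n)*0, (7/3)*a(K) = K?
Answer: 72564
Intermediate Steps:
a(K) = 3*K/7
j(n) = 0
Y = 72332
d(N, b) = N (d(N, b) = 0*N + N = 0 + N = N)
d(232, a(25)) + Y = 232 + 72332 = 72564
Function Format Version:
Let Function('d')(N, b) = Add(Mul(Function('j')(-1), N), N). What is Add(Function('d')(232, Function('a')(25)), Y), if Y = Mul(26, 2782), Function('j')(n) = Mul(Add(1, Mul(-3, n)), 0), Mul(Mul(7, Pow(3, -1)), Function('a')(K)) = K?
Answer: 72564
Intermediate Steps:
Function('a')(K) = Mul(Rational(3, 7), K)
Function('j')(n) = 0
Y = 72332
Function('d')(N, b) = N (Function('d')(N, b) = Add(Mul(0, N), N) = Add(0, N) = N)
Add(Function('d')(232, Function('a')(25)), Y) = Add(232, 72332) = 72564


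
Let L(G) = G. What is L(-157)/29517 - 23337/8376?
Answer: -230051087/82411464 ≈ -2.7915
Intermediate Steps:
L(-157)/29517 - 23337/8376 = -157/29517 - 23337/8376 = -157*1/29517 - 23337*1/8376 = -157/29517 - 7779/2792 = -230051087/82411464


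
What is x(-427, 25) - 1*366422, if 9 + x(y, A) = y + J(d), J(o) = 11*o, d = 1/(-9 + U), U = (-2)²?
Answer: -1834301/5 ≈ -3.6686e+5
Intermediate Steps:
U = 4
d = -⅕ (d = 1/(-9 + 4) = 1/(-5) = -⅕ ≈ -0.20000)
x(y, A) = -56/5 + y (x(y, A) = -9 + (y + 11*(-⅕)) = -9 + (y - 11/5) = -9 + (-11/5 + y) = -56/5 + y)
x(-427, 25) - 1*366422 = (-56/5 - 427) - 1*366422 = -2191/5 - 366422 = -1834301/5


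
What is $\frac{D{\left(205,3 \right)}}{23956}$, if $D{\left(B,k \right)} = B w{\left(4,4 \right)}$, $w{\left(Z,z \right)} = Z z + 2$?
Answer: $\frac{1845}{11978} \approx 0.15403$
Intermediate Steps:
$w{\left(Z,z \right)} = 2 + Z z$
$D{\left(B,k \right)} = 18 B$ ($D{\left(B,k \right)} = B \left(2 + 4 \cdot 4\right) = B \left(2 + 16\right) = B 18 = 18 B$)
$\frac{D{\left(205,3 \right)}}{23956} = \frac{18 \cdot 205}{23956} = 3690 \cdot \frac{1}{23956} = \frac{1845}{11978}$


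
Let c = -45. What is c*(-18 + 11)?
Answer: 315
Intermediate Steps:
c*(-18 + 11) = -45*(-18 + 11) = -45*(-7) = 315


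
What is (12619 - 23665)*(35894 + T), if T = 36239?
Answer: -796781118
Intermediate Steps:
(12619 - 23665)*(35894 + T) = (12619 - 23665)*(35894 + 36239) = -11046*72133 = -796781118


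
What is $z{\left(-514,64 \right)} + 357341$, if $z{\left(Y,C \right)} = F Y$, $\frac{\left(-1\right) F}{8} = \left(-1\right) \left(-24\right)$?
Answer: $456029$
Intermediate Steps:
$F = -192$ ($F = - 8 \left(\left(-1\right) \left(-24\right)\right) = \left(-8\right) 24 = -192$)
$z{\left(Y,C \right)} = - 192 Y$
$z{\left(-514,64 \right)} + 357341 = \left(-192\right) \left(-514\right) + 357341 = 98688 + 357341 = 456029$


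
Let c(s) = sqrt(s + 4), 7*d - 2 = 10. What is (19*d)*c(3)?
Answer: 228*sqrt(7)/7 ≈ 86.176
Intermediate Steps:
d = 12/7 (d = 2/7 + (1/7)*10 = 2/7 + 10/7 = 12/7 ≈ 1.7143)
c(s) = sqrt(4 + s)
(19*d)*c(3) = (19*(12/7))*sqrt(4 + 3) = 228*sqrt(7)/7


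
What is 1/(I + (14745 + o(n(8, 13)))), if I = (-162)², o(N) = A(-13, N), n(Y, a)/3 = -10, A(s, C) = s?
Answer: 1/40976 ≈ 2.4405e-5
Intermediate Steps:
n(Y, a) = -30 (n(Y, a) = 3*(-10) = -30)
o(N) = -13
I = 26244
1/(I + (14745 + o(n(8, 13)))) = 1/(26244 + (14745 - 13)) = 1/(26244 + 14732) = 1/40976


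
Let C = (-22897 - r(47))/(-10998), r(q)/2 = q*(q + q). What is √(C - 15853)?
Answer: I*√1260464518/282 ≈ 125.9*I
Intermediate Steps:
r(q) = 4*q² (r(q) = 2*(q*(q + q)) = 2*(q*(2*q)) = 2*(2*q²) = 4*q²)
C = 2441/846 (C = (-22897 - 4*47²)/(-10998) = (-22897 - 4*2209)*(-1/10998) = (-22897 - 1*8836)*(-1/10998) = (-22897 - 8836)*(-1/10998) = -31733*(-1/10998) = 2441/846 ≈ 2.8853)
√(C - 15853) = √(2441/846 - 15853) = √(-13409197/846) = I*√1260464518/282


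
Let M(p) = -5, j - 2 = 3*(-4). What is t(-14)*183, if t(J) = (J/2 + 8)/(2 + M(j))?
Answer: -61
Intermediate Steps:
j = -10 (j = 2 + 3*(-4) = 2 - 12 = -10)
t(J) = -8/3 - J/6 (t(J) = (J/2 + 8)/(2 - 5) = (J*(½) + 8)/(-3) = (J/2 + 8)*(-⅓) = (8 + J/2)*(-⅓) = -8/3 - J/6)
t(-14)*183 = (-8/3 - ⅙*(-14))*183 = (-8/3 + 7/3)*183 = -⅓*183 = -61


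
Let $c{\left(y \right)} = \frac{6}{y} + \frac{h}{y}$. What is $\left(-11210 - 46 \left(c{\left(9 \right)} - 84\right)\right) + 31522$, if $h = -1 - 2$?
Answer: $\frac{72482}{3} \approx 24161.0$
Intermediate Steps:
$h = -3$ ($h = -1 - 2 = -3$)
$c{\left(y \right)} = \frac{3}{y}$ ($c{\left(y \right)} = \frac{6}{y} - \frac{3}{y} = \frac{3}{y}$)
$\left(-11210 - 46 \left(c{\left(9 \right)} - 84\right)\right) + 31522 = \left(-11210 - 46 \left(\frac{3}{9} - 84\right)\right) + 31522 = \left(-11210 - 46 \left(3 \cdot \frac{1}{9} - 84\right)\right) + 31522 = \left(-11210 - 46 \left(\frac{1}{3} - 84\right)\right) + 31522 = \left(-11210 - - \frac{11546}{3}\right) + 31522 = \left(-11210 + \frac{11546}{3}\right) + 31522 = - \frac{22084}{3} + 31522 = \frac{72482}{3}$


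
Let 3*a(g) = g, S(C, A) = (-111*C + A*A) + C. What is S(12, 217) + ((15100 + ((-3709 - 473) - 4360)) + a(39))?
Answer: 52340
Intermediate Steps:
S(C, A) = A² - 110*C (S(C, A) = (-111*C + A²) + C = (A² - 111*C) + C = A² - 110*C)
a(g) = g/3
S(12, 217) + ((15100 + ((-3709 - 473) - 4360)) + a(39)) = (217² - 110*12) + ((15100 + ((-3709 - 473) - 4360)) + (⅓)*39) = (47089 - 1320) + ((15100 + (-4182 - 4360)) + 13) = 45769 + ((15100 - 8542) + 13) = 45769 + (6558 + 13) = 45769 + 6571 = 52340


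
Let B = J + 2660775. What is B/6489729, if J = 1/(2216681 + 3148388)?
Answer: 14275241468476/34817843876301 ≈ 0.41000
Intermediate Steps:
J = 1/5365069 ≈ 1.8639e-7
B = 14275241468476/5365069 (B = 1/5365069 + 2660775 = 14275241468476/5365069 ≈ 2.6608e+6)
B/6489729 = (14275241468476/5365069)/6489729 = (14275241468476/5365069)*(1/6489729) = 14275241468476/34817843876301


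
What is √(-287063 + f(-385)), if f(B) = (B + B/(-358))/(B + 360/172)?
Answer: I*√398956198501177730/1178894 ≈ 535.78*I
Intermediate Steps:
f(B) = 357*B/(358*(90/43 + B)) (f(B) = (B + B*(-1/358))/(B + 360*(1/172)) = (B - B/358)/(B + 90/43) = (357*B/358)/(90/43 + B) = 357*B/(358*(90/43 + B)))
√(-287063 + f(-385)) = √(-287063 + (15351/358)*(-385)/(90 + 43*(-385))) = √(-287063 + (15351/358)*(-385)/(90 - 16555)) = √(-287063 + (15351/358)*(-385)/(-16465)) = √(-287063 + (15351/358)*(-385)*(-1/16465)) = √(-287063 + 1182027/1178894) = √(-338415666295/1178894) = I*√398956198501177730/1178894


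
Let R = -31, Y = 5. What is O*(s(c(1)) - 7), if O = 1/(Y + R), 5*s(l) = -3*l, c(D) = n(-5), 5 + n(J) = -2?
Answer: 7/65 ≈ 0.10769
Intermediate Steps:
n(J) = -7 (n(J) = -5 - 2 = -7)
c(D) = -7
s(l) = -3*l/5 (s(l) = (-3*l)/5 = -3*l/5)
O = -1/26 (O = 1/(5 - 31) = 1/(-26) = -1/26 ≈ -0.038462)
O*(s(c(1)) - 7) = -(-3/5*(-7) - 7)/26 = -(21/5 - 7)/26 = -1/26*(-14/5) = 7/65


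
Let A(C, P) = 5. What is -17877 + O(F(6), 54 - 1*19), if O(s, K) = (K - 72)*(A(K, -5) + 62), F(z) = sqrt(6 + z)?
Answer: -20356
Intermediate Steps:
O(s, K) = -4824 + 67*K (O(s, K) = (K - 72)*(5 + 62) = (-72 + K)*67 = -4824 + 67*K)
-17877 + O(F(6), 54 - 1*19) = -17877 + (-4824 + 67*(54 - 1*19)) = -17877 + (-4824 + 67*(54 - 19)) = -17877 + (-4824 + 67*35) = -17877 + (-4824 + 2345) = -17877 - 2479 = -20356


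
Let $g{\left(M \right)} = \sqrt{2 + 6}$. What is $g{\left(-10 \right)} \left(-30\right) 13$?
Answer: $- 780 \sqrt{2} \approx -1103.1$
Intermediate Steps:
$g{\left(M \right)} = 2 \sqrt{2}$ ($g{\left(M \right)} = \sqrt{8} = 2 \sqrt{2}$)
$g{\left(-10 \right)} \left(-30\right) 13 = 2 \sqrt{2} \left(-30\right) 13 = - 60 \sqrt{2} \cdot 13 = - 780 \sqrt{2}$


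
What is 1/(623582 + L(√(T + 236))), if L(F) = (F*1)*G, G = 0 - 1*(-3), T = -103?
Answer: 623582/388854509527 - 3*√133/388854509527 ≈ 1.6036e-6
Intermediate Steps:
G = 3 (G = 0 + 3 = 3)
L(F) = 3*F (L(F) = (F*1)*3 = F*3 = 3*F)
1/(623582 + L(√(T + 236))) = 1/(623582 + 3*√(-103 + 236)) = 1/(623582 + 3*√133)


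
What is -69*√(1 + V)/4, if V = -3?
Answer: -69*I*√2/4 ≈ -24.395*I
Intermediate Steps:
-69*√(1 + V)/4 = -69*√(1 - 3)/4 = -69*√(-2)/4 = -69*I*√2/4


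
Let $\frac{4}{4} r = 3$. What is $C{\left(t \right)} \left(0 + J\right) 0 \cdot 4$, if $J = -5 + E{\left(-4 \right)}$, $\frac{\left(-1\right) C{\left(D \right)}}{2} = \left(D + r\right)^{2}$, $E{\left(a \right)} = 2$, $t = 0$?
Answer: $0$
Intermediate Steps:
$r = 3$
$C{\left(D \right)} = - 2 \left(3 + D\right)^{2}$ ($C{\left(D \right)} = - 2 \left(D + 3\right)^{2} = - 2 \left(3 + D\right)^{2}$)
$J = -3$ ($J = -5 + 2 = -3$)
$C{\left(t \right)} \left(0 + J\right) 0 \cdot 4 = - 2 \left(3 + 0\right)^{2} \left(0 - 3\right) 0 \cdot 4 = - 2 \cdot 3^{2} \left(\left(-3\right) 0\right) 4 = \left(-2\right) 9 \cdot 0 \cdot 4 = \left(-18\right) 0 \cdot 4 = 0 \cdot 4 = 0$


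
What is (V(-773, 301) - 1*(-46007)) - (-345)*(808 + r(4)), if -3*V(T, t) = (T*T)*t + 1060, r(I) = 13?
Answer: -178869533/3 ≈ -5.9623e+7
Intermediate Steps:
V(T, t) = -1060/3 - t*T**2/3 (V(T, t) = -((T*T)*t + 1060)/3 = -(T**2*t + 1060)/3 = -(t*T**2 + 1060)/3 = -(1060 + t*T**2)/3 = -1060/3 - t*T**2/3)
(V(-773, 301) - 1*(-46007)) - (-345)*(808 + r(4)) = ((-1060/3 - 1/3*301*(-773)**2) - 1*(-46007)) - (-345)*(808 + 13) = ((-1060/3 - 1/3*301*597529) + 46007) - (-345)*821 = ((-1060/3 - 179856229/3) + 46007) - 1*(-283245) = (-179857289/3 + 46007) + 283245 = -179719268/3 + 283245 = -178869533/3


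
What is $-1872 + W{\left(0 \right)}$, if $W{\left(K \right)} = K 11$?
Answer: $-1872$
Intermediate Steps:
$W{\left(K \right)} = 11 K$
$-1872 + W{\left(0 \right)} = -1872 + 11 \cdot 0 = -1872 + 0 = -1872$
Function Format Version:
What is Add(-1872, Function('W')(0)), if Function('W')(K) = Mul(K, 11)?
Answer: -1872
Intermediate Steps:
Function('W')(K) = Mul(11, K)
Add(-1872, Function('W')(0)) = Add(-1872, Mul(11, 0)) = Add(-1872, 0) = -1872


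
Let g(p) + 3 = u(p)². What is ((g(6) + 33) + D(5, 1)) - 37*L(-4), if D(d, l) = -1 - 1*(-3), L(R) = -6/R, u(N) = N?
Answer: 25/2 ≈ 12.500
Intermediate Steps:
D(d, l) = 2 (D(d, l) = -1 + 3 = 2)
g(p) = -3 + p²
((g(6) + 33) + D(5, 1)) - 37*L(-4) = (((-3 + 6²) + 33) + 2) - (-222)/(-4) = (((-3 + 36) + 33) + 2) - (-222)*(-1)/4 = ((33 + 33) + 2) - 37*3/2 = (66 + 2) - 111/2 = 68 - 111/2 = 25/2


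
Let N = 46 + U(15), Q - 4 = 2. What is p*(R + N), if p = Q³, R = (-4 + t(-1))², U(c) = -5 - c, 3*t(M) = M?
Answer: 9672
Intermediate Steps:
t(M) = M/3
R = 169/9 (R = (-4 + (⅓)*(-1))² = (-4 - ⅓)² = (-13/3)² = 169/9 ≈ 18.778)
Q = 6 (Q = 4 + 2 = 6)
N = 26 (N = 46 + (-5 - 1*15) = 46 + (-5 - 15) = 46 - 20 = 26)
p = 216 (p = 6³ = 216)
p*(R + N) = 216*(169/9 + 26) = 216*(403/9) = 9672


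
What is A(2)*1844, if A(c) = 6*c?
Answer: 22128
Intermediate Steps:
A(2)*1844 = (6*2)*1844 = 12*1844 = 22128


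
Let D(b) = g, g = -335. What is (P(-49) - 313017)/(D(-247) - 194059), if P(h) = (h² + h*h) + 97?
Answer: 51353/32399 ≈ 1.5850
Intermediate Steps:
D(b) = -335
P(h) = 97 + 2*h² (P(h) = (h² + h²) + 97 = 2*h² + 97 = 97 + 2*h²)
(P(-49) - 313017)/(D(-247) - 194059) = ((97 + 2*(-49)²) - 313017)/(-335 - 194059) = ((97 + 2*2401) - 313017)/(-194394) = ((97 + 4802) - 313017)*(-1/194394) = (4899 - 313017)*(-1/194394) = -308118*(-1/194394) = 51353/32399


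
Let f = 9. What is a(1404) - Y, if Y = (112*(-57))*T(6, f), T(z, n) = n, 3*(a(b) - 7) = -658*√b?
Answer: 57463 - 1316*√39 ≈ 49245.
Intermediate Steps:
a(b) = 7 - 658*√b/3 (a(b) = 7 + (-658*√b)/3 = 7 - 658*√b/3)
Y = -57456 (Y = (112*(-57))*9 = -6384*9 = -57456)
a(1404) - Y = (7 - 1316*√39) - 1*(-57456) = (7 - 1316*√39) + 57456 = 57463 - 1316*√39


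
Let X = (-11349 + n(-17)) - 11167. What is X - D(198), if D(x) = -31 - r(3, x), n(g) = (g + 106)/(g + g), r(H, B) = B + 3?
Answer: -757745/34 ≈ -22287.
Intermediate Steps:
r(H, B) = 3 + B
n(g) = (106 + g)/(2*g) (n(g) = (106 + g)/((2*g)) = (106 + g)*(1/(2*g)) = (106 + g)/(2*g))
X = -765633/34 (X = (-11349 + (½)*(106 - 17)/(-17)) - 11167 = (-11349 + (½)*(-1/17)*89) - 11167 = (-11349 - 89/34) - 11167 = -385955/34 - 11167 = -765633/34 ≈ -22519.)
D(x) = -34 - x (D(x) = -31 - (3 + x) = -31 + (-3 - x) = -34 - x)
X - D(198) = -765633/34 - (-34 - 1*198) = -765633/34 - (-34 - 198) = -765633/34 - 1*(-232) = -765633/34 + 232 = -757745/34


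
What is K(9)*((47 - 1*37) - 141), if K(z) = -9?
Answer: 1179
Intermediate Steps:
K(9)*((47 - 1*37) - 141) = -9*((47 - 1*37) - 141) = -9*((47 - 37) - 141) = -9*(10 - 141) = -9*(-131) = 1179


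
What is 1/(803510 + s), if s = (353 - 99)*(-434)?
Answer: 1/693274 ≈ 1.4424e-6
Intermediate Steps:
s = -110236 (s = 254*(-434) = -110236)
1/(803510 + s) = 1/(803510 - 110236) = 1/693274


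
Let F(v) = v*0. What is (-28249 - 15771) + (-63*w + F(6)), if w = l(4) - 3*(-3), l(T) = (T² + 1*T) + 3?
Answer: -46036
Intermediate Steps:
l(T) = 3 + T + T² (l(T) = (T² + T) + 3 = (T + T²) + 3 = 3 + T + T²)
F(v) = 0
w = 32 (w = (3 + 4 + 4²) - 3*(-3) = (3 + 4 + 16) + 9 = 23 + 9 = 32)
(-28249 - 15771) + (-63*w + F(6)) = (-28249 - 15771) + (-63*32 + 0) = -44020 + (-2016 + 0) = -44020 - 2016 = -46036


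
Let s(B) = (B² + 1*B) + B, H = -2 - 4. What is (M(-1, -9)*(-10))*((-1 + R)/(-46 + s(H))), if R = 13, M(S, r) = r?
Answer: -540/11 ≈ -49.091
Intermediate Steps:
H = -6
s(B) = B² + 2*B (s(B) = (B² + B) + B = (B + B²) + B = B² + 2*B)
(M(-1, -9)*(-10))*((-1 + R)/(-46 + s(H))) = (-9*(-10))*((-1 + 13)/(-46 - 6*(2 - 6))) = 90*(12/(-46 - 6*(-4))) = 90*(12/(-46 + 24)) = 90*(12/(-22)) = 90*(12*(-1/22)) = 90*(-6/11) = -540/11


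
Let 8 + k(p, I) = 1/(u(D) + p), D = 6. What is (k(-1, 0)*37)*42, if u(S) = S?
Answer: -60606/5 ≈ -12121.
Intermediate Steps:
k(p, I) = -8 + 1/(6 + p)
(k(-1, 0)*37)*42 = (((-47 - 8*(-1))/(6 - 1))*37)*42 = (((-47 + 8)/5)*37)*42 = (((1/5)*(-39))*37)*42 = -39/5*37*42 = -1443/5*42 = -60606/5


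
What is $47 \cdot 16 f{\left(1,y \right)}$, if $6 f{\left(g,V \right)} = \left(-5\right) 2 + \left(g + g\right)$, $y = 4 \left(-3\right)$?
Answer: $- \frac{3008}{3} \approx -1002.7$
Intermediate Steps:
$y = -12$
$f{\left(g,V \right)} = - \frac{5}{3} + \frac{g}{3}$ ($f{\left(g,V \right)} = \frac{\left(-5\right) 2 + \left(g + g\right)}{6} = \frac{-10 + 2 g}{6} = - \frac{5}{3} + \frac{g}{3}$)
$47 \cdot 16 f{\left(1,y \right)} = 47 \cdot 16 \left(- \frac{5}{3} + \frac{1}{3} \cdot 1\right) = 752 \left(- \frac{5}{3} + \frac{1}{3}\right) = 752 \left(- \frac{4}{3}\right) = - \frac{3008}{3}$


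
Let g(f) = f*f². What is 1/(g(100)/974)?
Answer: 487/500000 ≈ 0.00097400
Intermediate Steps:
g(f) = f³
1/(g(100)/974) = 1/(100³/974) = 1/(1000000*(1/974)) = 1/(500000/487) = 487/500000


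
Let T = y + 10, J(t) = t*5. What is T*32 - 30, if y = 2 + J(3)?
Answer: 834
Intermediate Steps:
J(t) = 5*t
y = 17 (y = 2 + 5*3 = 2 + 15 = 17)
T = 27 (T = 17 + 10 = 27)
T*32 - 30 = 27*32 - 30 = 864 - 30 = 834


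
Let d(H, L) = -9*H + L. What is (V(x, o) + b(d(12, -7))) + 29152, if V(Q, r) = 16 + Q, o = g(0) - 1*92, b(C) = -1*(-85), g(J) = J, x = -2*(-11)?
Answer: 29275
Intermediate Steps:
d(H, L) = L - 9*H
x = 22
b(C) = 85
o = -92 (o = 0 - 1*92 = 0 - 92 = -92)
(V(x, o) + b(d(12, -7))) + 29152 = ((16 + 22) + 85) + 29152 = (38 + 85) + 29152 = 123 + 29152 = 29275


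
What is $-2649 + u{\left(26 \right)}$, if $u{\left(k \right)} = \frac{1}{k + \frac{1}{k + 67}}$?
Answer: $- \frac{6407838}{2419} \approx -2649.0$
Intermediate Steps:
$u{\left(k \right)} = \frac{1}{k + \frac{1}{67 + k}}$
$-2649 + u{\left(26 \right)} = -2649 + \frac{67 + 26}{1 + 26^{2} + 67 \cdot 26} = -2649 + \frac{1}{1 + 676 + 1742} \cdot 93 = -2649 + \frac{1}{2419} \cdot 93 = -2649 + \frac{93}{2419} = - \frac{6407838}{2419}$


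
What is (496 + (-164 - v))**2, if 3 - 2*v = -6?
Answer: 429025/4 ≈ 1.0726e+5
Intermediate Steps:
v = 9/2 (v = 3/2 - 1/2*(-6) = 3/2 + 3 = 9/2 ≈ 4.5000)
(496 + (-164 - v))**2 = (496 + (-164 - 1*9/2))**2 = (496 + (-164 - 9/2))**2 = (496 - 337/2)**2 = (655/2)**2 = 429025/4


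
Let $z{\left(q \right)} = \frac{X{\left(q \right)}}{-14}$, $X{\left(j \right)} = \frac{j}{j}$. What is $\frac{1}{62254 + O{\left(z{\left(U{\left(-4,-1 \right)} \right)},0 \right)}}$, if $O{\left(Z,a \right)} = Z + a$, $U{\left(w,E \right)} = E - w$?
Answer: $\frac{14}{871555} \approx 1.6063 \cdot 10^{-5}$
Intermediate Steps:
$X{\left(j \right)} = 1$
$z{\left(q \right)} = - \frac{1}{14}$ ($z{\left(q \right)} = 1 \frac{1}{-14} = 1 \left(- \frac{1}{14}\right) = - \frac{1}{14}$)
$\frac{1}{62254 + O{\left(z{\left(U{\left(-4,-1 \right)} \right)},0 \right)}} = \frac{1}{62254 + \left(- \frac{1}{14} + 0\right)} = \frac{1}{62254 - \frac{1}{14}} = \frac{1}{\frac{871555}{14}} = \frac{14}{871555}$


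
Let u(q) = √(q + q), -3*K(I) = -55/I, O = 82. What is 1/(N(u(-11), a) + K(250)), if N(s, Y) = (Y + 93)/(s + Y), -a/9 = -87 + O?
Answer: 6221850/19531769 + 135000*I*√22/19531769 ≈ 0.31855 + 0.032419*I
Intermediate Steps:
K(I) = 55/(3*I) (K(I) = -(-55)/(3*I) = 55/(3*I))
u(q) = √2*√q (u(q) = √(2*q) = √2*√q)
a = 45 (a = -9*(-87 + 82) = -9*(-5) = 45)
N(s, Y) = (93 + Y)/(Y + s)
1/(N(u(-11), a) + K(250)) = 1/((93 + 45)/(45 + √2*√(-11)) + (55/3)/250) = 1/(138/(45 + √2*(I*√11)) + (55/3)*(1/250)) = 1/(138/(45 + I*√22) + 11/150) = 1/(11/150 + 138/(45 + I*√22))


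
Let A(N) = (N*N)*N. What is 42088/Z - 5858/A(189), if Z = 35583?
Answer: 94646321486/80076801609 ≈ 1.1819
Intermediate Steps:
A(N) = N**3 (A(N) = N**2*N = N**3)
42088/Z - 5858/A(189) = 42088/35583 - 5858/(189**3) = 42088*(1/35583) - 5858/6751269 = 42088/35583 - 5858*1/6751269 = 42088/35583 - 5858/6751269 = 94646321486/80076801609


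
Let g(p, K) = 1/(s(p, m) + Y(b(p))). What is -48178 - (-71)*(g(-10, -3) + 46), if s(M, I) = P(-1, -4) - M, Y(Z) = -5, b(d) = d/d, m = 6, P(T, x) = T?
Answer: -179577/4 ≈ -44894.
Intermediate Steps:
b(d) = 1
s(M, I) = -1 - M
g(p, K) = 1/(-6 - p) (g(p, K) = 1/((-1 - p) - 5) = 1/(-6 - p))
-48178 - (-71)*(g(-10, -3) + 46) = -48178 - (-71)*(-1/(6 - 10) + 46) = -48178 - (-71)*(-1/(-4) + 46) = -48178 - (-71)*(-1*(-¼) + 46) = -48178 - (-71)*(¼ + 46) = -48178 - (-71)*185/4 = -48178 - 1*(-13135/4) = -48178 + 13135/4 = -179577/4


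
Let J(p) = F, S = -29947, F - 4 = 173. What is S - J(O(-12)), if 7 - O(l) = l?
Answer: -30124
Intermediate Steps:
F = 177 (F = 4 + 173 = 177)
O(l) = 7 - l
J(p) = 177
S - J(O(-12)) = -29947 - 1*177 = -29947 - 177 = -30124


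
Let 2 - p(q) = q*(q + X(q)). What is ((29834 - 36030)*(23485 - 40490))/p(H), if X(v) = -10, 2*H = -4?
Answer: -52681490/11 ≈ -4.7892e+6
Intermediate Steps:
H = -2 (H = (½)*(-4) = -2)
p(q) = 2 - q*(-10 + q) (p(q) = 2 - q*(q - 10) = 2 - q*(-10 + q))
((29834 - 36030)*(23485 - 40490))/p(H) = ((29834 - 36030)*(23485 - 40490))/(2 - 1*(-2)² + 10*(-2)) = (-6196*(-17005))/(2 - 1*4 - 20) = 105362980/(2 - 4 - 20) = 105362980/(-22) = 105362980*(-1/22) = -52681490/11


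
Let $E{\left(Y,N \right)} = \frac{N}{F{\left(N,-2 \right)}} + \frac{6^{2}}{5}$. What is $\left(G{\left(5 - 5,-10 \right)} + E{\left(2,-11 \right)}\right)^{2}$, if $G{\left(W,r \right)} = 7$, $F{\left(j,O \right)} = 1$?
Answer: $\frac{256}{25} \approx 10.24$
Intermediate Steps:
$E{\left(Y,N \right)} = \frac{36}{5} + N$ ($E{\left(Y,N \right)} = \frac{N}{1} + \frac{6^{2}}{5} = N 1 + 36 \cdot \frac{1}{5} = N + \frac{36}{5} = \frac{36}{5} + N$)
$\left(G{\left(5 - 5,-10 \right)} + E{\left(2,-11 \right)}\right)^{2} = \left(7 + \left(\frac{36}{5} - 11\right)\right)^{2} = \left(7 - \frac{19}{5}\right)^{2} = \left(\frac{16}{5}\right)^{2} = \frac{256}{25}$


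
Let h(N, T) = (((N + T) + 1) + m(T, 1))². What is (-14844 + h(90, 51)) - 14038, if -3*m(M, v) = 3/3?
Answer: -79313/9 ≈ -8812.6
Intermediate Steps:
m(M, v) = -⅓ (m(M, v) = -1/3 = -⅓*1 = -⅓)
h(N, T) = (⅔ + N + T)² (h(N, T) = (((N + T) + 1) - ⅓)² = ((1 + N + T) - ⅓)² = (⅔ + N + T)²)
(-14844 + h(90, 51)) - 14038 = (-14844 + (2 + 3*90 + 3*51)²/9) - 14038 = (-14844 + (2 + 270 + 153)²/9) - 14038 = (-14844 + (⅑)*425²) - 14038 = (-14844 + (⅑)*180625) - 14038 = (-14844 + 180625/9) - 14038 = 47029/9 - 14038 = -79313/9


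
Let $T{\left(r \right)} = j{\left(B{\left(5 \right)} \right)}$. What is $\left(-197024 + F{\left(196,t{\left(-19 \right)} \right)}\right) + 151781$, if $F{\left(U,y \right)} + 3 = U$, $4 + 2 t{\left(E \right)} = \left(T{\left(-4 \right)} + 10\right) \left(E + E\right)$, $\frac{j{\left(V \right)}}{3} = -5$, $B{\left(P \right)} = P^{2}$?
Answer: $-45050$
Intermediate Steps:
$j{\left(V \right)} = -15$ ($j{\left(V \right)} = 3 \left(-5\right) = -15$)
$T{\left(r \right)} = -15$
$t{\left(E \right)} = -2 - 5 E$ ($t{\left(E \right)} = -2 + \frac{\left(-15 + 10\right) \left(E + E\right)}{2} = -2 + \frac{\left(-5\right) 2 E}{2} = -2 + \frac{\left(-10\right) E}{2} = -2 - 5 E$)
$F{\left(U,y \right)} = -3 + U$
$\left(-197024 + F{\left(196,t{\left(-19 \right)} \right)}\right) + 151781 = \left(-197024 + \left(-3 + 196\right)\right) + 151781 = \left(-197024 + 193\right) + 151781 = -196831 + 151781 = -45050$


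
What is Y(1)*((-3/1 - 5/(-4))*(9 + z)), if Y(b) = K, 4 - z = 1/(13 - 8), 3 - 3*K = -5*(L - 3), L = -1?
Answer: 1904/15 ≈ 126.93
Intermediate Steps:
K = -17/3 (K = 1 - (-5)*(-1 - 3)/3 = 1 - (-5)*(-4)/3 = 1 - 1/3*20 = 1 - 20/3 = -17/3 ≈ -5.6667)
z = 19/5 (z = 4 - 1/(13 - 8) = 4 - 1/5 = 19/5 ≈ 3.8000)
Y(b) = -17/3
Y(1)*((-3/1 - 5/(-4))*(9 + z)) = -17*(-3/1 - 5/(-4))*(9 + 19/5)/3 = -17*(-3*1 - 5*(-1/4))*64/(3*5) = -17*(-3 + 5/4)*64/(3*5) = -(-119)*64/(12*5) = -17/3*(-112/5) = 1904/15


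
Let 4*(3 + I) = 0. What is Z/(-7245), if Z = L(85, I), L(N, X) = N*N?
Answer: -1445/1449 ≈ -0.99724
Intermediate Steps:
I = -3 (I = -3 + (1/4)*0 = -3 + 0 = -3)
L(N, X) = N**2
Z = 7225 (Z = 85**2 = 7225)
Z/(-7245) = 7225/(-7245) = 7225*(-1/7245) = -1445/1449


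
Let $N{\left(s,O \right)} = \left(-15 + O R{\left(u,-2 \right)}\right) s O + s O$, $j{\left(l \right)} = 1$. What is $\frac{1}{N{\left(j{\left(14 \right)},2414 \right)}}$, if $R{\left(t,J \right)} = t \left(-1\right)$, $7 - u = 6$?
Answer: $- \frac{1}{5861192} \approx -1.7061 \cdot 10^{-7}$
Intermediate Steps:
$u = 1$ ($u = 7 - 6 = 1$)
$R{\left(t,J \right)} = - t$
$N{\left(s,O \right)} = O s + O s \left(-15 - O\right)$ ($N{\left(s,O \right)} = \left(-15 + O \left(\left(-1\right) 1\right)\right) s O + s O = \left(-15 + O \left(-1\right)\right) s O + O s = \left(-15 - O\right) s O + O s = s \left(-15 - O\right) O + O s = O s \left(-15 - O\right) + O s = O s + O s \left(-15 - O\right)$)
$\frac{1}{N{\left(j{\left(14 \right)},2414 \right)}} = \frac{1}{\left(-1\right) 2414 \cdot 1 \left(14 + 2414\right)} = \frac{1}{\left(-1\right) 2414 \cdot 1 \cdot 2428} = \frac{1}{-5861192} = - \frac{1}{5861192}$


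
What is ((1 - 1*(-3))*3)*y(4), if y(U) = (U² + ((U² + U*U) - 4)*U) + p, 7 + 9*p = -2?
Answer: 1524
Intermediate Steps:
p = -1 (p = -7/9 + (⅑)*(-2) = -7/9 - 2/9 = -1)
y(U) = -1 + U² + U*(-4 + 2*U²) (y(U) = (U² + ((U² + U*U) - 4)*U) - 1 = (U² + ((U² + U²) - 4)*U) - 1 = (U² + (2*U² - 4)*U) - 1 = (U² + (-4 + 2*U²)*U) - 1 = (U² + U*(-4 + 2*U²)) - 1 = -1 + U² + U*(-4 + 2*U²))
((1 - 1*(-3))*3)*y(4) = ((1 - 1*(-3))*3)*(-1 + 4² - 4*4 + 2*4³) = ((1 + 3)*3)*(-1 + 16 - 16 + 2*64) = (4*3)*(-1 + 16 - 16 + 128) = 12*127 = 1524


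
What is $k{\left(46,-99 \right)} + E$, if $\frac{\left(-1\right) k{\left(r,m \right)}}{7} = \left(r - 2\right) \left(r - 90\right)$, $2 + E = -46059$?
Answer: $-32509$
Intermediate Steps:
$E = -46061$ ($E = -2 - 46059 = -46061$)
$k{\left(r,m \right)} = - 7 \left(-90 + r\right) \left(-2 + r\right)$ ($k{\left(r,m \right)} = - 7 \left(r - 2\right) \left(r - 90\right) = - 7 \left(-2 + r\right) \left(-90 + r\right) = - 7 \left(-90 + r\right) \left(-2 + r\right)$)
$k{\left(46,-99 \right)} + E = \left(-1260 - 7 \cdot 46^{2} + 644 \cdot 46\right) - 46061 = \left(-1260 - 14812 + 29624\right) - 46061 = 13552 - 46061 = -32509$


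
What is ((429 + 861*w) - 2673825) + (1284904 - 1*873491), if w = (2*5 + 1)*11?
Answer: -2157802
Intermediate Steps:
w = 121 (w = (10 + 1)*11 = 11*11 = 121)
((429 + 861*w) - 2673825) + (1284904 - 1*873491) = ((429 + 861*121) - 2673825) + (1284904 - 1*873491) = ((429 + 104181) - 2673825) + (1284904 - 873491) = (104610 - 2673825) + 411413 = -2569215 + 411413 = -2157802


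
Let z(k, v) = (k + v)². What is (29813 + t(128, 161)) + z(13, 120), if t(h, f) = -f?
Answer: 47341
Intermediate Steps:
(29813 + t(128, 161)) + z(13, 120) = (29813 - 1*161) + (13 + 120)² = (29813 - 161) + 133² = 29652 + 17689 = 47341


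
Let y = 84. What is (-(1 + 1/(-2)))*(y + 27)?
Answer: -111/2 ≈ -55.500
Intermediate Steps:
(-(1 + 1/(-2)))*(y + 27) = (-(1 + 1/(-2)))*(84 + 27) = -(1 - ½)*111 = -1*½*111 = -½*111 = -111/2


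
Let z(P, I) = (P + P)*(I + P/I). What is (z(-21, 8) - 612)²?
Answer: 11229201/16 ≈ 7.0183e+5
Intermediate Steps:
z(P, I) = 2*P*(I + P/I) (z(P, I) = (2*P)*(I + P/I) = 2*P*(I + P/I))
(z(-21, 8) - 612)² = (2*(-21)*(-21 + 8²)/8 - 612)² = (2*(-21)*(⅛)*(-21 + 64) - 612)² = (2*(-21)*(⅛)*43 - 612)² = (-903/4 - 612)² = (-3351/4)² = 11229201/16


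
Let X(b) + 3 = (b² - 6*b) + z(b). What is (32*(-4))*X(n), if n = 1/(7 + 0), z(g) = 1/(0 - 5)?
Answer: 126592/245 ≈ 516.70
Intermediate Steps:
z(g) = -⅕ (z(g) = 1/(-5) = -⅕)
n = ⅐ (n = 1/7 = ⅐ ≈ 0.14286)
X(b) = -16/5 + b² - 6*b (X(b) = -3 + ((b² - 6*b) - ⅕) = -3 + (-⅕ + b² - 6*b) = -16/5 + b² - 6*b)
(32*(-4))*X(n) = (32*(-4))*(-16/5 + (⅐)² - 6*⅐) = -128*(-16/5 + 1/49 - 6/7) = -128*(-989/245) = 126592/245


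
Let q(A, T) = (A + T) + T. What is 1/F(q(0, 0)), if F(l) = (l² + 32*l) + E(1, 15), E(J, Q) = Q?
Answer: 1/15 ≈ 0.066667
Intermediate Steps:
q(A, T) = A + 2*T
F(l) = 15 + l² + 32*l (F(l) = (l² + 32*l) + 15 = 15 + l² + 32*l)
1/F(q(0, 0)) = 1/(15 + (0 + 2*0)² + 32*(0 + 2*0)) = 1/(15 + (0 + 0)² + 32*(0 + 0)) = 1/(15 + 0² + 32*0) = 1/(15 + 0 + 0) = 1/15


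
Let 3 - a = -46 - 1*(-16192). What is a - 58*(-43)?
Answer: -13649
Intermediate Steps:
a = -16143 (a = 3 - (-46 - 1*(-16192)) = 3 - (-46 + 16192) = 3 - 1*16146 = 3 - 16146 = -16143)
a - 58*(-43) = -16143 - 58*(-43) = -16143 + 2494 = -13649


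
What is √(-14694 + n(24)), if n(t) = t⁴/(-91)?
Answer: I*√151872630/91 ≈ 135.42*I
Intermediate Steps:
n(t) = -t⁴/91 (n(t) = t⁴*(-1/91) = -t⁴/91)
√(-14694 + n(24)) = √(-14694 - 1/91*24⁴) = √(-14694 - 1/91*331776) = √(-14694 - 331776/91) = √(-1668930/91) = I*√151872630/91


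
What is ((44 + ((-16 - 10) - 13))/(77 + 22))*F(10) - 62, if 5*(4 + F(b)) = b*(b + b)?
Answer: -662/11 ≈ -60.182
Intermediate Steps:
F(b) = -4 + 2*b²/5 (F(b) = -4 + (b*(b + b))/5 = -4 + (b*(2*b))/5 = -4 + (2*b²)/5 = -4 + 2*b²/5)
((44 + ((-16 - 10) - 13))/(77 + 22))*F(10) - 62 = ((44 + ((-16 - 10) - 13))/(77 + 22))*(-4 + (⅖)*10²) - 62 = ((44 + (-26 - 13))/99)*(-4 + (⅖)*100) - 62 = ((44 - 39)*(1/99))*(-4 + 40) - 62 = (5*(1/99))*36 - 62 = (5/99)*36 - 62 = 20/11 - 62 = -662/11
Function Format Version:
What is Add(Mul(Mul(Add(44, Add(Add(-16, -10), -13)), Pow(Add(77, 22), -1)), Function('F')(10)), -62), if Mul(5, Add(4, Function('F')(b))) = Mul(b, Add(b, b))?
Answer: Rational(-662, 11) ≈ -60.182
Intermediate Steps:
Function('F')(b) = Add(-4, Mul(Rational(2, 5), Pow(b, 2))) (Function('F')(b) = Add(-4, Mul(Rational(1, 5), Mul(b, Add(b, b)))) = Add(-4, Mul(Rational(1, 5), Mul(b, Mul(2, b)))) = Add(-4, Mul(Rational(1, 5), Mul(2, Pow(b, 2)))) = Add(-4, Mul(Rational(2, 5), Pow(b, 2))))
Add(Mul(Mul(Add(44, Add(Add(-16, -10), -13)), Pow(Add(77, 22), -1)), Function('F')(10)), -62) = Add(Mul(Mul(Add(44, Add(Add(-16, -10), -13)), Pow(Add(77, 22), -1)), Add(-4, Mul(Rational(2, 5), Pow(10, 2)))), -62) = Add(Mul(Mul(Add(44, Add(-26, -13)), Pow(99, -1)), Add(-4, Mul(Rational(2, 5), 100))), -62) = Add(Mul(Mul(Add(44, -39), Rational(1, 99)), Add(-4, 40)), -62) = Add(Mul(Mul(5, Rational(1, 99)), 36), -62) = Add(Mul(Rational(5, 99), 36), -62) = Add(Rational(20, 11), -62) = Rational(-662, 11)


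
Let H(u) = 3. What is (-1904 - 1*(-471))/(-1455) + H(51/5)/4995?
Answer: 31832/32301 ≈ 0.98548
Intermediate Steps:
(-1904 - 1*(-471))/(-1455) + H(51/5)/4995 = (-1904 - 1*(-471))/(-1455) + 3/4995 = (-1904 + 471)*(-1/1455) + 3*(1/4995) = -1433*(-1/1455) + 1/1665 = 1433/1455 + 1/1665 = 31832/32301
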